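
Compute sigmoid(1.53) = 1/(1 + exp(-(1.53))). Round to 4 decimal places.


First, exp(-1.5300) = 0.2165.
Then sigma(z) = 1/(1 + 0.2165) = 0.8220.

0.8220


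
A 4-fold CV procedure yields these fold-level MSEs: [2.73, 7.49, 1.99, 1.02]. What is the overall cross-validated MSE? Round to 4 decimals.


Sum of fold MSEs = 13.2300.
Average = 13.2300 / 4 = 3.3075.

3.3075


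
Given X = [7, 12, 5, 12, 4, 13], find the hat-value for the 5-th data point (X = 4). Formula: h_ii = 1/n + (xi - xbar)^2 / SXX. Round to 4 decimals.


Compute xbar = 8.8333 with n = 6 observations.
SXX = 78.8333.
Leverage = 1/6 + (4 - 8.8333)^2/78.8333 = 0.4630.

0.4630


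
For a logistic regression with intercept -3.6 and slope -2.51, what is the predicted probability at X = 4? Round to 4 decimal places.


z = -3.6 + -2.51 * 4 = -13.6400.
Sigmoid: P = 1 / (1 + exp(13.6400)) = 0.0000.

0.0000


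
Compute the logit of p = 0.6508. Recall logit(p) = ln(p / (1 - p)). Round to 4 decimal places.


Compute the odds: 0.6508/0.3492 = 1.8637.
Take the natural log: ln(1.8637) = 0.6226.

0.6226


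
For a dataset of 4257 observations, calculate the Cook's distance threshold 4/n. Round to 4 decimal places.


Using the rule of thumb:
Threshold = 4 / 4257 = 0.0009.

0.0009


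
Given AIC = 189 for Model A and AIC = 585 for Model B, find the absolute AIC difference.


|AIC_A - AIC_B| = |189 - 585| = 396.
Model A is preferred (lower AIC).

396


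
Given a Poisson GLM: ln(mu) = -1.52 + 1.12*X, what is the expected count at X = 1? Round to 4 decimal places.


eta = -1.52 + 1.12 * 1 = -0.4000.
mu = exp(-0.4000) = 0.6703.

0.6703


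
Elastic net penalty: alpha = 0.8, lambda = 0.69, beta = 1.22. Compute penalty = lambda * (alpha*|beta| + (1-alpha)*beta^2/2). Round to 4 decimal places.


alpha * |beta| = 0.8 * 1.22 = 0.9760.
(1-alpha) * beta^2/2 = 0.2 * 1.4884/2 = 0.1488.
Total = 0.69 * (0.9760 + 0.1488) = 0.7761.

0.7761


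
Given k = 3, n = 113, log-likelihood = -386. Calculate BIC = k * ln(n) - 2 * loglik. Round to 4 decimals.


Compute k*ln(n) = 3*ln(113) = 3*4.727388 = 14.182164.
Then -2*loglik = 772.
BIC = 14.182164 + 772 = 786.182164, which rounds to 786.1822.

786.1822


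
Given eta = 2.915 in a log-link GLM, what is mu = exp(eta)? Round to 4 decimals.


Apply the inverse link:
mu = e^2.915 = 18.4488.

18.4488


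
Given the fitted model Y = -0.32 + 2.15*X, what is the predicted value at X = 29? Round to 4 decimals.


Predicted value:
Y = -0.32 + (2.15)(29) = -0.32 + 62.3500 = 62.0300.

62.0300


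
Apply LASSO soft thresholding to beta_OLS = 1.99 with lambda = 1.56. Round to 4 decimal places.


Check: |1.99| = 1.99 vs lambda = 1.56.
Since |beta| > lambda, coefficient = sign(beta)*(|beta| - lambda) = 0.4300.
Soft-thresholded coefficient = 0.4300.

0.4300


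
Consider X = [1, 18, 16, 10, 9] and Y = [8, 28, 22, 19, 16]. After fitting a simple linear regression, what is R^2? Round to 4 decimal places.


The fitted line is Y = 6.9060 + 1.0828*X.
SSres = 9.5749, SStot = 219.2000.
R^2 = 1 - SSres/SStot = 0.9563.

0.9563


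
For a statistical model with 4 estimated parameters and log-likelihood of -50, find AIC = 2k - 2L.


AIC = 2*4 - 2*(-50).
= 8 + 100 = 108.

108


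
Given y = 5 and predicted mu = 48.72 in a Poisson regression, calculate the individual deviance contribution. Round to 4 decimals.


y/mu = 5/48.72 = 0.102627 (approx.), and ln(5/48.72) = -2.276652.
y * ln(y/mu) = 5 * -2.276652 = -11.383260.
y - mu = -43.72.
D = 2 * (-11.383260 - -43.72) = 64.673480, which rounds to 64.6735.

64.6735


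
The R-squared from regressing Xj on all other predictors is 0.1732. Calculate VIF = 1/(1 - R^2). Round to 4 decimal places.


Denominator: 1 - 0.1732 = 0.8268.
VIF = 1 / 0.8268 = 1.2095.

1.2095


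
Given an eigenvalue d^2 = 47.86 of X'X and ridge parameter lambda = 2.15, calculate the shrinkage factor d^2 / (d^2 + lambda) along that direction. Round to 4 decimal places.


Compute the denominator: 47.86 + 2.15 = 50.0100.
Shrinkage factor = 47.86 / 50.0100 = 0.9570.

0.9570


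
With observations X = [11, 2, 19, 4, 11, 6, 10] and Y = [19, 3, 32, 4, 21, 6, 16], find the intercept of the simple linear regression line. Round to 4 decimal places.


The slope is b1 = 1.8594.
Sample means are xbar = 9.0000 and ybar = 14.4286.
Intercept: b0 = 14.4286 - (1.8594)(9.0000) = -2.3058.

-2.3058


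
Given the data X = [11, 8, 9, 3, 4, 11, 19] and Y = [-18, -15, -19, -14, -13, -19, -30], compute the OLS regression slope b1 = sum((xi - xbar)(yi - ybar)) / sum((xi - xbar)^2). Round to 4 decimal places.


The sample means are xbar = 9.2857 and ybar = -18.2857.
Compute S_xx = 169.4286 and S_xy = -173.4286.
Slope b1 = S_xy / S_xx = -173.4286 / 169.4286 = -1.0236.

-1.0236


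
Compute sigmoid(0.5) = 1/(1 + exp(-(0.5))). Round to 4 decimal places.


exp(-0.5000) = 0.6065.
1 + exp(-z) = 1.6065.
sigmoid = 1/1.6065 = 0.6225.

0.6225


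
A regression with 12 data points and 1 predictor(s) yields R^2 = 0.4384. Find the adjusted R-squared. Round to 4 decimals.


Adjusted R^2 = 1 - (1 - R^2) * (n-1)/(n-p-1).
(1 - R^2) = 0.5616.
(n-1)/(n-p-1) = 11/10.
(1 - R^2) * (n-1) = 0.5616 * 11 = 6.1776.
Divide by (n-p-1): 6.1776 / 10 = 0.6178.
Adj R^2 = 1 - 0.6178 = 0.3822.

0.3822


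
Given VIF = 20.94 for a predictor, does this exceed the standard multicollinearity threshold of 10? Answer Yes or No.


The threshold is 10.
VIF = 20.94 is >= 10.
Multicollinearity indication: Yes.

Yes


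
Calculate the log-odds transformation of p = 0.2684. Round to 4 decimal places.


The odds are p/(1-p) = 0.2684 / 0.7316 = 0.3669.
logit(p) = ln(0.3669) = -1.0028.

-1.0028


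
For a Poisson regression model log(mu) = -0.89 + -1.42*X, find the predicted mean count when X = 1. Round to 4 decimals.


Linear predictor: eta = -0.89 + (-1.42)(1) = -2.3100.
Expected count: mu = exp(-2.3100) = 0.0993.

0.0993


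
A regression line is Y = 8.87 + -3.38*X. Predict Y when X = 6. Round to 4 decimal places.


Plug X = 6 into Y = 8.87 + -3.38*X:
Y = 8.87 + -20.2800 = -11.4100.

-11.4100


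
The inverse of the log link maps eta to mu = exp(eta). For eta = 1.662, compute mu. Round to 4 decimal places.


mu = exp(eta) = exp(1.662).
= 5.2698.

5.2698


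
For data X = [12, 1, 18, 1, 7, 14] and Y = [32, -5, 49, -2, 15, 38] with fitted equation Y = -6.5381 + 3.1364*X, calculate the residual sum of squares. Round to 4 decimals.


Predicted values from Y = -6.5381 + 3.1364*X.
Residuals: [0.9013, -1.5983, -0.9171, 1.4017, -0.4167, 0.6285].
SSres = 6.7414.

6.7414


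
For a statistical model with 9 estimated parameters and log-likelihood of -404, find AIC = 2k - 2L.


AIC = 2*9 - 2*(-404).
= 18 + 808 = 826.

826


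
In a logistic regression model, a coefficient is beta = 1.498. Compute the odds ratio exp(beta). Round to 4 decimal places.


The odds ratio is computed as:
OR = e^(1.498) = 4.4727.

4.4727


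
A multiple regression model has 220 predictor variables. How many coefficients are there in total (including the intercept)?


Each predictor gets one coefficient, plus one intercept.
Total parameters = 220 + 1 = 221.

221


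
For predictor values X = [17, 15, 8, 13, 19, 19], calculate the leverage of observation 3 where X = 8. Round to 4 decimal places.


Mean of X: xbar = 15.1667.
SXX = 88.8333.
For X = 8: h = 1/6 + (8 - 15.1667)^2/88.8333 = 0.7448.

0.7448


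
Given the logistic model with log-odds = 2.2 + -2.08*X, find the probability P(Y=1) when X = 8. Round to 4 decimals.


z = 2.2 + -2.08 * 8 = -14.4400.
Sigmoid: P = 1 / (1 + exp(14.4400)) = 0.0000.

0.0000


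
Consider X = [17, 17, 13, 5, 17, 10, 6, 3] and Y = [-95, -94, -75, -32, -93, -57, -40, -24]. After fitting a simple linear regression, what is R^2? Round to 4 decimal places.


The fitted line is Y = -8.2416 + -5.0462*X.
SSres = 10.9916, SStot = 6071.5000.
R^2 = 1 - SSres/SStot = 0.9982.

0.9982


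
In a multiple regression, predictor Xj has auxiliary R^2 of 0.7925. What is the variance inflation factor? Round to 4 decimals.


Using VIF = 1/(1 - R^2_j):
1 - 0.7925 = 0.2075.
VIF = 4.8193.

4.8193


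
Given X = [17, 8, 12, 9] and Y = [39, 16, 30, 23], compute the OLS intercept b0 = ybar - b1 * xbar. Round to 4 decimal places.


Compute b1 = 2.3673 from the OLS formula.
With xbar = 11.5000 and ybar = 27.0000, the intercept is:
b0 = 27.0000 - 2.3673 * 11.5000 = -0.2245.

-0.2245


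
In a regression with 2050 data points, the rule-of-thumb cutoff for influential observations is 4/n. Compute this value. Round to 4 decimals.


Cook's distance cutoff = 4/n = 4/2050.
= 0.0020.

0.0020


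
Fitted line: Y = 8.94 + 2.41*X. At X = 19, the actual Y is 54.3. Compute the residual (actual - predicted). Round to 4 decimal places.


Compute yhat = 8.94 + (2.41)(19) = 54.7300.
Residual = actual - predicted = 54.3 - 54.7300 = -0.4300.

-0.4300


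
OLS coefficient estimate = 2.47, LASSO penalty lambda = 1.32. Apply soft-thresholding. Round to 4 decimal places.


|beta_OLS| = 2.47.
lambda = 1.32.
Since |beta| > lambda, coefficient = sign(beta)*(|beta| - lambda) = 1.1500.
Result = 1.1500.

1.1500


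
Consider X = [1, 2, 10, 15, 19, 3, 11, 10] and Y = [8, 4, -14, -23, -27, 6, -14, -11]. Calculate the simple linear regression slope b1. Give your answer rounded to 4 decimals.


Calculate xbar = 8.8750, ybar = -8.8750.
S_xx = 290.8750, S_xy = -597.8750.
Using b1 = S_xy / S_xx = -597.8750 / 290.8750, we get b1 = -2.0554.

-2.0554


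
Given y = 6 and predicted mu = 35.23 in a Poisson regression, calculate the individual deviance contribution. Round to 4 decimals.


y/mu = 6/35.23 = 0.170309 (approx.), and ln(6/35.23) = -1.770139.
y * ln(y/mu) = 6 * -1.770139 = -10.620834.
y - mu = -29.23.
D = 2 * (-10.620834 - -29.23) = 37.218332, which rounds to 37.2183.

37.2183


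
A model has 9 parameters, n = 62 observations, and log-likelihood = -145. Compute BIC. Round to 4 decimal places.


Compute k*ln(n) = 9*ln(62) = 9*4.127134 = 37.144206.
Then -2*loglik = 290.
BIC = 37.144206 + 290 = 327.144206, which rounds to 327.1442.

327.1442


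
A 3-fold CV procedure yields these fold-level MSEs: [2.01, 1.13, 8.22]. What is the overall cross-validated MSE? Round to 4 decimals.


Sum of fold MSEs = 11.3600.
Average = 11.3600 / 3 = 3.7867.

3.7867


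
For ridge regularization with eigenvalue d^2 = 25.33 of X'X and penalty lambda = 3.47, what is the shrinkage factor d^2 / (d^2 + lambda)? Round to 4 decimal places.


Denominator = d^2 + lambda = 25.33 + 3.47 = 28.8000.
Shrinkage = 25.33 / 28.8000 = 0.8795.

0.8795


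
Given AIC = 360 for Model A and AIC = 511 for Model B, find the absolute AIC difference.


Absolute difference = |360 - 511| = 151.
The model with lower AIC (A) is preferred.

151


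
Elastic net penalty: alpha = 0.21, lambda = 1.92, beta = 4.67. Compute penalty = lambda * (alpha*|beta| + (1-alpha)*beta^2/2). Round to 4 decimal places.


L1 component = 0.21 * |4.67| = 0.9807.
L2 component = 0.79 * 4.67^2 / 2 = 8.6145.
Penalty = 1.92 * (0.9807 + 8.6145) = 1.92 * 9.5952 = 18.4228.

18.4228


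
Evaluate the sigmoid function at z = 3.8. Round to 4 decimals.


Compute exp(-3.8000) = 0.0224.
Sigmoid = 1 / (1 + 0.0224) = 1 / 1.0224 = 0.9781.

0.9781


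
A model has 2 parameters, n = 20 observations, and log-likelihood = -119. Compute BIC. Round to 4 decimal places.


Compute k*ln(n) = 2*ln(20) = 2*2.995732 = 5.991464.
Then -2*loglik = 238.
BIC = 5.991464 + 238 = 243.991464, which rounds to 243.9915.

243.9915


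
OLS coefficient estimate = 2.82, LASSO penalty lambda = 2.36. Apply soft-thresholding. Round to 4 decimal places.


|beta_OLS| = 2.82.
lambda = 2.36.
Since |beta| > lambda, coefficient = sign(beta)*(|beta| - lambda) = 0.4600.
Result = 0.4600.

0.4600


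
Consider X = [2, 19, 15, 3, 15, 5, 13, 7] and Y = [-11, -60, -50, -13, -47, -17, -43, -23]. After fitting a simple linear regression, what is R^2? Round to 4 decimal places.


After computing the OLS fit (b0=-3.6031, b1=-2.9769):
SSres = 11.7220, SStot = 2554.0000.
R^2 = 1 - 11.7220/2554.0000 = 0.9954.

0.9954


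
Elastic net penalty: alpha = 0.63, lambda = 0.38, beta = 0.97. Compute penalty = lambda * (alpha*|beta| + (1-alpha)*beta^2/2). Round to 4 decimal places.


alpha * |beta| = 0.63 * 0.97 = 0.6111.
(1-alpha) * beta^2/2 = 0.37 * 0.9409/2 = 0.1741.
Total = 0.38 * (0.6111 + 0.1741) = 0.2984.

0.2984


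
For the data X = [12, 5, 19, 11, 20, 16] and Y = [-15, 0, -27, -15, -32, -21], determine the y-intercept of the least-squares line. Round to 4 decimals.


The slope is b1 = -1.9664.
Sample means are xbar = 13.8333 and ybar = -18.3333.
Intercept: b0 = -18.3333 - (-1.9664)(13.8333) = 8.8688.

8.8688


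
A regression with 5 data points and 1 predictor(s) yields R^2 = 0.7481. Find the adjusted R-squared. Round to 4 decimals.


Using the formula:
(1 - 0.7481) = 0.2519.
Multiply by 4/3: 0.2519 * 4 = 1.0076, then 1.0076 / 3 = 0.3359.
Adj R^2 = 1 - 0.3359 = 0.6641.

0.6641


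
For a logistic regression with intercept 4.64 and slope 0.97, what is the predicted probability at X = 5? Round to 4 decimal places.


Linear predictor: z = 4.64 + 0.97 * 5 = 9.4900.
P = 1/(1 + exp(-9.4900)) = 1/(1 + 0.0001) = 0.9999.

0.9999


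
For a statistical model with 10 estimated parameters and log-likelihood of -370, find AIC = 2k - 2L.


AIC = 2k - 2*loglik = 2(10) - 2(-370).
= 20 + 740 = 760.

760


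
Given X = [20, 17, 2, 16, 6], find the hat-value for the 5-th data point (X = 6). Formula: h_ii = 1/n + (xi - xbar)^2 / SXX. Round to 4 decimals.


n = 5, xbar = 12.2000.
SXX = sum((xi - xbar)^2) = 240.8000.
h = 1/5 + (6 - 12.2000)^2 / 240.8000 = 0.3596.

0.3596


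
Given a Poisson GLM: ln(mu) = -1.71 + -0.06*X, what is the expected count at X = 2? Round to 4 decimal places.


Compute eta = -1.71 + -0.06 * 2 = -1.8300.
Apply inverse link: mu = e^-1.8300 = 0.1604.

0.1604


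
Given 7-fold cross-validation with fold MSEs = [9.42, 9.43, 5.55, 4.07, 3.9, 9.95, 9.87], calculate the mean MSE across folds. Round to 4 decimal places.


Total MSE across folds = 52.1900.
CV-MSE = 52.1900/7 = 7.4557.

7.4557


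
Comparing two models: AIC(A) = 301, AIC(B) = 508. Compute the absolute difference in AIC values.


Absolute difference = |301 - 508| = 207.
The model with lower AIC (A) is preferred.

207


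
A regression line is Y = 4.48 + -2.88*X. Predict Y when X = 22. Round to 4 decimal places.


Plug X = 22 into Y = 4.48 + -2.88*X:
Y = 4.48 + -63.3600 = -58.8800.

-58.8800


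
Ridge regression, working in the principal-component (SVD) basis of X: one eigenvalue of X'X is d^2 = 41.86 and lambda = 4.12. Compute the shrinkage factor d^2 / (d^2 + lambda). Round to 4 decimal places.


Denominator = d^2 + lambda = 41.86 + 4.12 = 45.9800.
Shrinkage = 41.86 / 45.9800 = 0.9104.

0.9104


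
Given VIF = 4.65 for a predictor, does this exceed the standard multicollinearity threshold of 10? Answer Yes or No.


Check: VIF = 4.65 vs threshold = 10.
Since 4.65 < 10, the answer is No.

No


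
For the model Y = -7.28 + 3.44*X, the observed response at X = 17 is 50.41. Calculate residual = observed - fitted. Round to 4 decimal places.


Compute yhat = -7.28 + (3.44)(17) = 51.2000.
Residual = actual - predicted = 50.41 - 51.2000 = -0.7900.

-0.7900


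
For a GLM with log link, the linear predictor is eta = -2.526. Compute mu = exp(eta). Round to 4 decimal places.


Apply the inverse link:
mu = e^-2.526 = 0.0800.

0.0800


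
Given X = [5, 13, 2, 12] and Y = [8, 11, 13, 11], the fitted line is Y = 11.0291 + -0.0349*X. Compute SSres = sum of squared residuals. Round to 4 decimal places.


Compute predicted values, then residuals = yi - yhat_i.
Residuals: [-2.8546, 0.4246, 2.0407, 0.3897].
SSres = sum(residual^2) = 12.6453.

12.6453


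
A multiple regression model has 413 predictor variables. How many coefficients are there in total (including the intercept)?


Total coefficients = number of predictors + 1 (for the intercept).
= 413 + 1 = 414.

414


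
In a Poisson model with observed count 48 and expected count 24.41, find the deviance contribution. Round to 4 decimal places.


Compute y*ln(y/mu) = 48*ln(48/24.41) = 48*0.676208 = 32.457984.
y - mu = 23.59.
D = 2*(32.457984 - (23.59)) = 17.735968, which rounds to 17.7360.

17.7360


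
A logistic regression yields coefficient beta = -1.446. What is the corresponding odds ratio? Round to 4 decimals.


Odds ratio = exp(beta) = exp(-1.446).
= 0.2355.

0.2355


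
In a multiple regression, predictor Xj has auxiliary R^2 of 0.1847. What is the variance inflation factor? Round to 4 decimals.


Denominator: 1 - 0.1847 = 0.8153.
VIF = 1 / 0.8153 = 1.2265.

1.2265


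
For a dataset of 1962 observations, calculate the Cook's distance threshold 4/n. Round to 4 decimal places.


The threshold is 4/n.
4/1962 = 0.0020.

0.0020


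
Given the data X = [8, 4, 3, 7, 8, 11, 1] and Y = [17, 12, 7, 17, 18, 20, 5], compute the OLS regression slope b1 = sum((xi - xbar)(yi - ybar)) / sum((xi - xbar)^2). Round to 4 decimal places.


Calculate xbar = 6.0000, ybar = 13.7143.
S_xx = 72.0000, S_xy = 117.0000.
Using b1 = S_xy / S_xx = 117.0000 / 72.0000, we get b1 = 1.6250.

1.6250


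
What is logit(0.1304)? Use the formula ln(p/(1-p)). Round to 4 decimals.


1 - p = 0.8696.
p/(1-p) = 0.1500.
logit = ln(0.1500) = -1.8974.

-1.8974


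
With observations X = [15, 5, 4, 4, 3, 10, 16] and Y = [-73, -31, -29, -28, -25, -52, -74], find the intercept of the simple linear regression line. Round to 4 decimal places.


Compute b1 = -3.9180 from the OLS formula.
With xbar = 8.1429 and ybar = -44.5714, the intercept is:
b0 = -44.5714 - -3.9180 * 8.1429 = -12.6680.

-12.6680


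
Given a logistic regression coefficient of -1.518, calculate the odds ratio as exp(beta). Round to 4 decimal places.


exp(-1.518) = 0.2191.
So the odds ratio is 0.2191.

0.2191


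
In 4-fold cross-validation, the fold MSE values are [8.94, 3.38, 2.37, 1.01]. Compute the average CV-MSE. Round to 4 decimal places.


Sum of fold MSEs = 15.7000.
Average = 15.7000 / 4 = 3.9250.

3.9250


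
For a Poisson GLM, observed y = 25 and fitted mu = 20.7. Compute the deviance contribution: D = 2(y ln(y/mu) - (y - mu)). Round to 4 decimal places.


First: ln(25/20.7) = 0.188742.
Then: 25 * 0.188742 = 4.718550.
y - mu = 25 - 20.7 = 4.3.
D = 2(4.718550 - 4.3) = 0.837100, which rounds to 0.8371.

0.8371


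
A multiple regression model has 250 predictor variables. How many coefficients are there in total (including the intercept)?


Including the intercept, the model has 250 predictor coefficients + 1 intercept.
Total = 251.

251


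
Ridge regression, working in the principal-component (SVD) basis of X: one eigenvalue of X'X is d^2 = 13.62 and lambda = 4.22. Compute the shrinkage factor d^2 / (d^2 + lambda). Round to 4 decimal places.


d^2 + lambda = 13.62 + 4.22 = 17.8400.
Shrinkage factor = 13.62/17.8400 = 0.7635.

0.7635


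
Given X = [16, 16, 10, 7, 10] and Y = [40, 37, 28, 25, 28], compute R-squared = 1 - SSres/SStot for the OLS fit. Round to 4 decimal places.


Fit the OLS line: b0 = 12.9167, b1 = 1.5833.
SSres = 6.7500.
SStot = 169.2000.
R^2 = 1 - 6.7500/169.2000 = 0.9601.

0.9601


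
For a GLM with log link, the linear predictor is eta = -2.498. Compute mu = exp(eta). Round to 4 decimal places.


The inverse log link gives:
mu = exp(-2.498) = 0.0822.

0.0822


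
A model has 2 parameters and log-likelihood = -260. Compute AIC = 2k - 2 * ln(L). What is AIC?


AIC = 2*2 - 2*(-260).
= 4 + 520 = 524.

524


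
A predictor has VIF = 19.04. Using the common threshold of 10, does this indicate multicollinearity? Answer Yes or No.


The threshold is 10.
VIF = 19.04 is >= 10.
Multicollinearity indication: Yes.

Yes


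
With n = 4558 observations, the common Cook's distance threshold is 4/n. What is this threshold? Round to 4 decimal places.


Cook's distance cutoff = 4/n = 4/4558.
= 0.0009.

0.0009


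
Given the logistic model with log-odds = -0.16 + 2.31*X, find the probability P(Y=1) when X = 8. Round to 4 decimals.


z = -0.16 + 2.31 * 8 = 18.3200.
Sigmoid: P = 1 / (1 + exp(-18.3200)) = 1.0000.

1.0000


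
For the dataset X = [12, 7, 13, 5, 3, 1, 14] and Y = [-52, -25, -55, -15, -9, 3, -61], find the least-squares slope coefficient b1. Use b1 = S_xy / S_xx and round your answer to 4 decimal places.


First compute the means: xbar = 7.8571, ybar = -30.5714.
Then S_xx = sum((xi - xbar)^2) = 160.8571.
S_xy = sum((xi - xbar)(yi - ybar)) = -785.5714.
b1 = S_xy / S_xx = -785.5714 / 160.8571 = -4.8837.

-4.8837


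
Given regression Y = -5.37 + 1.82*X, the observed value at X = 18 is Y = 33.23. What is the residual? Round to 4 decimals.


Predicted = -5.37 + 1.82 * 18 = 27.3900.
Residual = 33.23 - 27.3900 = 5.8400.

5.8400


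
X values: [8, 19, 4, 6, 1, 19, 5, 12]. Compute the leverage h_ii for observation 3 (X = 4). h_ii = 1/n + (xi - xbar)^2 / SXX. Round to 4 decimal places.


Compute xbar = 9.2500 with n = 8 observations.
SXX = 323.5000.
Leverage = 1/8 + (4 - 9.2500)^2/323.5000 = 0.2102.

0.2102


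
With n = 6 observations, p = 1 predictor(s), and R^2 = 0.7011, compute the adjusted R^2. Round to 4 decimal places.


Plug in: Adj R^2 = 1 - (1 - 0.7011) * 5/4.
= 1 - 0.2989 * 5/4
= 1 - 1.4945 / 4
= 1 - 0.3736 = 0.6264.

0.6264


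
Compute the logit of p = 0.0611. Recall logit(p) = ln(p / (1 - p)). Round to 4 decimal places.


The odds are p/(1-p) = 0.0611 / 0.9389 = 0.0651.
logit(p) = ln(0.0651) = -2.7322.

-2.7322


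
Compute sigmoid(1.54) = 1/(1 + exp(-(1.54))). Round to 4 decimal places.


Compute exp(-1.5400) = 0.2144.
Sigmoid = 1 / (1 + 0.2144) = 1 / 1.2144 = 0.8235.

0.8235


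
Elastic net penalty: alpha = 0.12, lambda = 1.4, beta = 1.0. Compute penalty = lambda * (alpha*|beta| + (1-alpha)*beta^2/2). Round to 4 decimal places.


L1 component = 0.12 * |1.0| = 0.1200.
L2 component = 0.88 * 1.0^2 / 2 = 0.4400.
Penalty = 1.4 * (0.1200 + 0.4400) = 1.4 * 0.5600 = 0.7840.

0.7840


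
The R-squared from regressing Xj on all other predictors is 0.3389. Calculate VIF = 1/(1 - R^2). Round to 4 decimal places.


Using VIF = 1/(1 - R^2_j):
1 - 0.3389 = 0.6611.
VIF = 1.5126.

1.5126


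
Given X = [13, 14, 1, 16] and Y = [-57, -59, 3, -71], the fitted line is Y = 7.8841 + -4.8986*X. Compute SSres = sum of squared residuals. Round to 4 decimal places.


For each point, residual = actual - predicted.
Residuals: [-1.2023, 1.6963, 0.0145, -0.5065].
Sum of squared residuals = 4.5797.

4.5797


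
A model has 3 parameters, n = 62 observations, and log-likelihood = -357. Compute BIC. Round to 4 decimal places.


Compute k*ln(n) = 3*ln(62) = 3*4.127134 = 12.381402.
Then -2*loglik = 714.
BIC = 12.381402 + 714 = 726.381402, which rounds to 726.3814.

726.3814


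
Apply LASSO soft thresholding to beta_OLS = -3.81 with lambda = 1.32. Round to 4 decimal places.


Check: |-3.81| = 3.81 vs lambda = 1.32.
Since |beta| > lambda, coefficient = sign(beta)*(|beta| - lambda) = -2.4900.
Soft-thresholded coefficient = -2.4900.

-2.4900


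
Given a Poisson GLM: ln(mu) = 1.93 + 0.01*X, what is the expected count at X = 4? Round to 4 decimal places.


eta = 1.93 + 0.01 * 4 = 1.9700.
mu = exp(1.9700) = 7.1707.

7.1707


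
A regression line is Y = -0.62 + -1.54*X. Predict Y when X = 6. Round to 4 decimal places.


Substitute X = 6 into the equation:
Y = -0.62 + -1.54 * 6 = -0.62 + -9.2400 = -9.8600.

-9.8600


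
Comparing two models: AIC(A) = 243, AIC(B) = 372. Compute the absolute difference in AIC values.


Absolute difference = |243 - 372| = 129.
The model with lower AIC (A) is preferred.

129


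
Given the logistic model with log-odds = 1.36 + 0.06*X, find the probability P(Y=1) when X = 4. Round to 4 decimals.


z = 1.36 + 0.06 * 4 = 1.6000.
Sigmoid: P = 1 / (1 + exp(-1.6000)) = 0.8320.

0.8320


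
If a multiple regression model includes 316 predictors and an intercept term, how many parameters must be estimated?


Including the intercept, the model has 316 predictor coefficients + 1 intercept.
Total = 317.

317


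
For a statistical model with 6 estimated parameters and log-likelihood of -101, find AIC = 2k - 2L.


AIC = 2k - 2*loglik = 2(6) - 2(-101).
= 12 + 202 = 214.

214


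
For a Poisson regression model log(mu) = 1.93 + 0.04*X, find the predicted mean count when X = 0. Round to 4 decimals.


Linear predictor: eta = 1.93 + (0.04)(0) = 1.9300.
Expected count: mu = exp(1.9300) = 6.8895.

6.8895


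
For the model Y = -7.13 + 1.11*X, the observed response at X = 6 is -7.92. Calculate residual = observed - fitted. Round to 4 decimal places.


Compute yhat = -7.13 + (1.11)(6) = -0.4700.
Residual = actual - predicted = -7.92 - -0.4700 = -7.4500.

-7.4500


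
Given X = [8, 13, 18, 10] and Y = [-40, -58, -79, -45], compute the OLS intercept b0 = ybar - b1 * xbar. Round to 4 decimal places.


The slope is b1 = -3.9912.
Sample means are xbar = 12.2500 and ybar = -55.5000.
Intercept: b0 = -55.5000 - (-3.9912)(12.2500) = -6.6079.

-6.6079


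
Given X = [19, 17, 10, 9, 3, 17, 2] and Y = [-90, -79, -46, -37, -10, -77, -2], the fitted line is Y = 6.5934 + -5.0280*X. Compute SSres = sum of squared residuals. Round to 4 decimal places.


Compute predicted values, then residuals = yi - yhat_i.
Residuals: [-1.0614, -0.1174, -2.3134, 1.6586, -1.5094, 1.8826, 1.4626].
SSres = sum(residual^2) = 17.2048.

17.2048


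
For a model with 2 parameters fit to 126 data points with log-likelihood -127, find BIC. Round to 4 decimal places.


ln(126) = 4.836282.
k * ln(n) = 2 * 4.836282 = 9.672564.
-2L = 254.
BIC = 9.672564 + 254 = 263.672564, which rounds to 263.6726.

263.6726


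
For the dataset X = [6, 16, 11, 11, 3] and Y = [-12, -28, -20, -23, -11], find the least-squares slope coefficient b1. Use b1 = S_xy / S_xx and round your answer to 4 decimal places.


First compute the means: xbar = 9.4000, ybar = -18.8000.
Then S_xx = sum((xi - xbar)^2) = 101.2000.
S_xy = sum((xi - xbar)(yi - ybar)) = -142.4000.
b1 = S_xy / S_xx = -142.4000 / 101.2000 = -1.4071.

-1.4071


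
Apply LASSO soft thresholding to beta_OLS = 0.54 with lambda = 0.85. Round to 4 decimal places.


Check: |0.54| = 0.54 vs lambda = 0.85.
Since |beta| <= lambda, the coefficient is set to 0.
Soft-thresholded coefficient = 0.0000.

0.0000


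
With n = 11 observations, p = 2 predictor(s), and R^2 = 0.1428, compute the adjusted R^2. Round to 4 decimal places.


Plug in: Adj R^2 = 1 - (1 - 0.1428) * 10/8.
= 1 - 0.8572 * 10/8
= 1 - 8.5720 / 8
= 1 - 1.0715 = -0.0715.

-0.0715


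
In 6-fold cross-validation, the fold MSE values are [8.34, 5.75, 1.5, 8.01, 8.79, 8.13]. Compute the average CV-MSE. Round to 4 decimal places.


Total MSE across folds = 40.5200.
CV-MSE = 40.5200/6 = 6.7533.

6.7533


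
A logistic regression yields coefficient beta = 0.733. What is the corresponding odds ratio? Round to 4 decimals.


The odds ratio is computed as:
OR = e^(0.733) = 2.0813.

2.0813


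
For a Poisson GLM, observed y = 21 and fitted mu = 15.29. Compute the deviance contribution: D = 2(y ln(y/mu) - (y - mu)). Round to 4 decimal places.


First: ln(21/15.29) = 0.317323.
Then: 21 * 0.317323 = 6.663783.
y - mu = 21 - 15.29 = 5.71.
D = 2(6.663783 - 5.71) = 1.907566, which rounds to 1.9076.

1.9076


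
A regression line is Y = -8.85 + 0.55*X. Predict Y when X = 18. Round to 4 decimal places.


Substitute X = 18 into the equation:
Y = -8.85 + 0.55 * 18 = -8.85 + 9.9000 = 1.0500.

1.0500


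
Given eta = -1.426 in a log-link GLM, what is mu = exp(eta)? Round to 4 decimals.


mu = exp(eta) = exp(-1.426).
= 0.2403.

0.2403


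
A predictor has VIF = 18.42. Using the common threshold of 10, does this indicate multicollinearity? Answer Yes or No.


The threshold is 10.
VIF = 18.42 is >= 10.
Multicollinearity indication: Yes.

Yes


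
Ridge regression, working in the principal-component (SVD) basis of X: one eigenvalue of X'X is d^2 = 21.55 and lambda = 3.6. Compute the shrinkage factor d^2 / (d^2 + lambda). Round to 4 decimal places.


Compute the denominator: 21.55 + 3.6 = 25.1500.
Shrinkage factor = 21.55 / 25.1500 = 0.8569.

0.8569


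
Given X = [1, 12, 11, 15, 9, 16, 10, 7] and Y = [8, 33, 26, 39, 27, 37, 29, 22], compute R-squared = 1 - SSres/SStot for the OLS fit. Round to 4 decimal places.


The fitted line is Y = 7.2056 + 2.0167*X.
SSres = 29.8311, SStot = 667.8750.
R^2 = 1 - SSres/SStot = 0.9553.

0.9553


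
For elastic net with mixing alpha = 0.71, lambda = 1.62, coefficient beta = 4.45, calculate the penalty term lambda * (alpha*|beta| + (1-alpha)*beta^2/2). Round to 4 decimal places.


L1 component = 0.71 * |4.45| = 3.1595.
L2 component = 0.29 * 4.45^2 / 2 = 2.8714.
Penalty = 1.62 * (3.1595 + 2.8714) = 1.62 * 6.0309 = 9.7700.

9.7700


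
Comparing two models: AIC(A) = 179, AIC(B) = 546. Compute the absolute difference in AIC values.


|AIC_A - AIC_B| = |179 - 546| = 367.
Model A is preferred (lower AIC).

367


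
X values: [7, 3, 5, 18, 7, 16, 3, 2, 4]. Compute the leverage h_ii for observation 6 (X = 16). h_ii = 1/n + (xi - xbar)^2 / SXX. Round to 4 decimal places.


Compute xbar = 7.2222 with n = 9 observations.
SXX = 271.5556.
Leverage = 1/9 + (16 - 7.2222)^2/271.5556 = 0.3948.

0.3948


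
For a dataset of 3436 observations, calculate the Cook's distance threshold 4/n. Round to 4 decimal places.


Cook's distance cutoff = 4/n = 4/3436.
= 0.0012.

0.0012


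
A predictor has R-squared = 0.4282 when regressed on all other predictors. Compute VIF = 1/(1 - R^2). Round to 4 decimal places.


Using VIF = 1/(1 - R^2_j):
1 - 0.4282 = 0.5718.
VIF = 1.7489.

1.7489


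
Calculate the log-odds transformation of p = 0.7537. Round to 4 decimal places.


Compute the odds: 0.7537/0.2463 = 3.0601.
Take the natural log: ln(3.0601) = 1.1184.

1.1184


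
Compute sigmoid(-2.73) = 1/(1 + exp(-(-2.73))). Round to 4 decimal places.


exp(2.7300) = 15.3329.
1 + exp(-z) = 16.3329.
sigmoid = 1/16.3329 = 0.0612.

0.0612


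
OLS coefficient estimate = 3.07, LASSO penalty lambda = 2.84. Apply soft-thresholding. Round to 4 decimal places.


Check: |3.07| = 3.07 vs lambda = 2.84.
Since |beta| > lambda, coefficient = sign(beta)*(|beta| - lambda) = 0.2300.
Soft-thresholded coefficient = 0.2300.

0.2300


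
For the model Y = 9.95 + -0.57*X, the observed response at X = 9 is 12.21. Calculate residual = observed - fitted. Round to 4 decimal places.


Fitted value at X = 9 is yhat = 9.95 + -0.57*9 = 4.8200.
Residual = 12.21 - 4.8200 = 7.3900.

7.3900


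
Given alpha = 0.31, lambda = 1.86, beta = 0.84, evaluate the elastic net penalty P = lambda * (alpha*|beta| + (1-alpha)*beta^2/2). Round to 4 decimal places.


alpha * |beta| = 0.31 * 0.84 = 0.2604.
(1-alpha) * beta^2/2 = 0.69 * 0.7056/2 = 0.2434.
Total = 1.86 * (0.2604 + 0.2434) = 0.9371.

0.9371


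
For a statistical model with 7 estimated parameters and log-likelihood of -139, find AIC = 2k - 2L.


AIC = 2k - 2*loglik = 2(7) - 2(-139).
= 14 + 278 = 292.

292


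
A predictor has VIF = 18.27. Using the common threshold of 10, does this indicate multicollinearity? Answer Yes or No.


Compare VIF = 18.27 to the threshold of 10.
18.27 >= 10, so the answer is Yes.

Yes


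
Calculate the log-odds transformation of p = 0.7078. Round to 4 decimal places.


Compute the odds: 0.7078/0.2922 = 2.4223.
Take the natural log: ln(2.4223) = 0.8847.

0.8847


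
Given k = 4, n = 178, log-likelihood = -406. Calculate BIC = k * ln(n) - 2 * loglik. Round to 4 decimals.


k * ln(n) = 4 * ln(178) = 4 * 5.181784 = 20.727136.
-2 * loglik = -2 * (-406) = 812.
BIC = 20.727136 + 812 = 832.727136, which rounds to 832.7271.

832.7271


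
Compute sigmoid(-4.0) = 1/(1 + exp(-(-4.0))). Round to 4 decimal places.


exp(4.0000) = 54.5982.
1 + exp(-z) = 55.5982.
sigmoid = 1/55.5982 = 0.0180.

0.0180


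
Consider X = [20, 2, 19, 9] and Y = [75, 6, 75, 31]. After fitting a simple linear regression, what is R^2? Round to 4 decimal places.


The fitted line is Y = -2.9389 + 3.9751*X.
SSres = 12.6131, SStot = 3504.7500.
R^2 = 1 - SSres/SStot = 0.9964.

0.9964


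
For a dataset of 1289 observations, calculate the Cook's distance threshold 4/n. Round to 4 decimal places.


The threshold is 4/n.
4/1289 = 0.0031.

0.0031


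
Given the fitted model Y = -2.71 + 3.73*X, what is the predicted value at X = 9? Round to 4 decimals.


Predicted value:
Y = -2.71 + (3.73)(9) = -2.71 + 33.5700 = 30.8600.

30.8600


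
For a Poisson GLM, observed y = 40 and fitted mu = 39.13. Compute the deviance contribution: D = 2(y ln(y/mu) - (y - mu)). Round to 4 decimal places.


y/mu = 40/39.13 = 1.022234 (approx.), and ln(40/39.13) = 0.021990.
y * ln(y/mu) = 40 * 0.021990 = 0.879600.
y - mu = 0.87.
D = 2 * (0.879600 - 0.87) = 0.019200, which rounds to 0.0192.

0.0192


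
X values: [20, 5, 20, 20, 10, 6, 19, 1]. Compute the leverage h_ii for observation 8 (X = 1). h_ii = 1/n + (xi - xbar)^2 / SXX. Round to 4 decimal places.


Compute xbar = 12.6250 with n = 8 observations.
SXX = 447.8750.
Leverage = 1/8 + (1 - 12.6250)^2/447.8750 = 0.4267.

0.4267


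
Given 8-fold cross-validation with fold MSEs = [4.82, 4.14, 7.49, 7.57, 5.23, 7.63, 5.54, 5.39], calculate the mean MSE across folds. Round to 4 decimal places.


Add all fold MSEs: 47.8100.
Divide by k = 8: 47.8100/8 = 5.9763.

5.9763


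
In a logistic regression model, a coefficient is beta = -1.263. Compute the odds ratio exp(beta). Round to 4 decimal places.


Odds ratio = exp(beta) = exp(-1.263).
= 0.2828.

0.2828


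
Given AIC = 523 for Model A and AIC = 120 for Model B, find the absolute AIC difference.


Compute |523 - 120| = 403.
Model B has the smaller AIC.

403


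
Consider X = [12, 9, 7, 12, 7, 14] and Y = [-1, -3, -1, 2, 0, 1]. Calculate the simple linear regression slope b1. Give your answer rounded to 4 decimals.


First compute the means: xbar = 10.1667, ybar = -0.3333.
Then S_xx = sum((xi - xbar)^2) = 42.8333.
S_xy = sum((xi - xbar)(yi - ybar)) = 12.3333.
b1 = S_xy / S_xx = 12.3333 / 42.8333 = 0.2879.

0.2879


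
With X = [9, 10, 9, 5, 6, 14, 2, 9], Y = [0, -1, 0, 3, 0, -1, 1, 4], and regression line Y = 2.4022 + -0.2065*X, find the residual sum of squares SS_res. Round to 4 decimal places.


Compute predicted values, then residuals = yi - yhat_i.
Residuals: [-0.5437, -1.3372, -0.5437, 1.6303, -1.1632, -0.5112, -0.9892, 3.4563].
SSres = sum(residual^2) = 19.5761.

19.5761


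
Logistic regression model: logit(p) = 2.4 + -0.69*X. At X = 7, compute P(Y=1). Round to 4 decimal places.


Linear predictor: z = 2.4 + -0.69 * 7 = -2.4300.
P = 1/(1 + exp(2.4300)) = 1/(1 + 11.3589) = 0.0809.

0.0809


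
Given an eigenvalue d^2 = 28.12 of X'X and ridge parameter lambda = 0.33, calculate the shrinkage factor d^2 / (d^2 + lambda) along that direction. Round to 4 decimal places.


d^2 + lambda = 28.12 + 0.33 = 28.4500.
Shrinkage factor = 28.12/28.4500 = 0.9884.

0.9884


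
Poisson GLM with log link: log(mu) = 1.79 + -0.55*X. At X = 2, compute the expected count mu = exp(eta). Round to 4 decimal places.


Linear predictor: eta = 1.79 + (-0.55)(2) = 0.6900.
Expected count: mu = exp(0.6900) = 1.9937.

1.9937


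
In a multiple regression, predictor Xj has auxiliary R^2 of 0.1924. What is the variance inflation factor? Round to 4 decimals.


Using VIF = 1/(1 - R^2_j):
1 - 0.1924 = 0.8076.
VIF = 1.2382.

1.2382


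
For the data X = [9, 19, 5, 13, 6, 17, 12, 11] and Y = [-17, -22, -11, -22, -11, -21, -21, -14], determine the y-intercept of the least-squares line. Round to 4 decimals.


Compute b1 = -0.8482 from the OLS formula.
With xbar = 11.5000 and ybar = -17.3750, the intercept is:
b0 = -17.3750 - -0.8482 * 11.5000 = -7.6205.

-7.6205


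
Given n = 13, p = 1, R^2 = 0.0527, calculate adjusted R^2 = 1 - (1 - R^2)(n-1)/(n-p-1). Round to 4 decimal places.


Adjusted R^2 = 1 - (1 - R^2) * (n-1)/(n-p-1).
(1 - R^2) = 0.9473.
(n-1)/(n-p-1) = 12/11.
(1 - R^2) * (n-1) = 0.9473 * 12 = 11.3676.
Divide by (n-p-1): 11.3676 / 11 = 1.0334.
Adj R^2 = 1 - 1.0334 = -0.0334.

-0.0334


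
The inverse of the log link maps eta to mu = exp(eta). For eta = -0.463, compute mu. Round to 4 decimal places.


mu = exp(eta) = exp(-0.463).
= 0.6294.

0.6294


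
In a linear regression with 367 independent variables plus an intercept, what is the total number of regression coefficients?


Each predictor gets one coefficient, plus one intercept.
Total parameters = 367 + 1 = 368.

368


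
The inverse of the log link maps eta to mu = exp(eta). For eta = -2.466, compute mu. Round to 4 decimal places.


The inverse log link gives:
mu = exp(-2.466) = 0.0849.

0.0849


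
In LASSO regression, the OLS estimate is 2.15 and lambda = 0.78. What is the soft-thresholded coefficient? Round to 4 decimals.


|beta_OLS| = 2.15.
lambda = 0.78.
Since |beta| > lambda, coefficient = sign(beta)*(|beta| - lambda) = 1.3700.
Result = 1.3700.

1.3700


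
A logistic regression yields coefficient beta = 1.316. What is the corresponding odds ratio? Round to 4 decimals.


The odds ratio is computed as:
OR = e^(1.316) = 3.7285.

3.7285


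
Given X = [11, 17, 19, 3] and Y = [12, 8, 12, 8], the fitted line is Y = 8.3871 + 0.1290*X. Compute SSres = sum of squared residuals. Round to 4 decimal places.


Compute predicted values, then residuals = yi - yhat_i.
Residuals: [2.1939, -2.5801, 1.1619, -0.7741].
SSres = sum(residual^2) = 13.4194.

13.4194


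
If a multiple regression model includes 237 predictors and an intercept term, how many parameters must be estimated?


Including the intercept, the model has 237 predictor coefficients + 1 intercept.
Total = 238.

238


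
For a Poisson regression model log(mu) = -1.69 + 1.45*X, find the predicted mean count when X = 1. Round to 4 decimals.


Linear predictor: eta = -1.69 + (1.45)(1) = -0.2400.
Expected count: mu = exp(-0.2400) = 0.7866.

0.7866


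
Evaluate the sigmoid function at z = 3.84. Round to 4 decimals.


exp(-3.8400) = 0.0215.
1 + exp(-z) = 1.0215.
sigmoid = 1/1.0215 = 0.9790.

0.9790


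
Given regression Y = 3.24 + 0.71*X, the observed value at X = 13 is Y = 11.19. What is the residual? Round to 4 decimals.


Predicted = 3.24 + 0.71 * 13 = 12.4700.
Residual = 11.19 - 12.4700 = -1.2800.

-1.2800


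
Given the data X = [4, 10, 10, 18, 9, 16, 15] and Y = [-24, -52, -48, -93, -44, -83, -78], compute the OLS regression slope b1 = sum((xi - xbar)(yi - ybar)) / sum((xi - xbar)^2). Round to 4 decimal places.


Calculate xbar = 11.7143, ybar = -60.2857.
S_xx = 141.4286, S_xy = -720.5714.
Using b1 = S_xy / S_xx = -720.5714 / 141.4286, we get b1 = -5.0949.

-5.0949


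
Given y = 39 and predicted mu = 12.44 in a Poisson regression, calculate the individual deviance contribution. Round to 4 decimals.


First: ln(39/12.44) = 1.142645.
Then: 39 * 1.142645 = 44.563155.
y - mu = 39 - 12.44 = 26.56.
D = 2(44.563155 - 26.56) = 36.006310, which rounds to 36.0063.

36.0063


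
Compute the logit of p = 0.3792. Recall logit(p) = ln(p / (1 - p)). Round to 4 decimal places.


The odds are p/(1-p) = 0.3792 / 0.6208 = 0.6108.
logit(p) = ln(0.6108) = -0.4929.

-0.4929


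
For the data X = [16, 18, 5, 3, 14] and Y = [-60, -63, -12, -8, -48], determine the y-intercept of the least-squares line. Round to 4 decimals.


First find the slope: b1 = -3.8884.
Means: xbar = 11.2000, ybar = -38.2000.
b0 = ybar - b1 * xbar = -38.2000 - -3.8884 * 11.2000 = 5.3501.

5.3501
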